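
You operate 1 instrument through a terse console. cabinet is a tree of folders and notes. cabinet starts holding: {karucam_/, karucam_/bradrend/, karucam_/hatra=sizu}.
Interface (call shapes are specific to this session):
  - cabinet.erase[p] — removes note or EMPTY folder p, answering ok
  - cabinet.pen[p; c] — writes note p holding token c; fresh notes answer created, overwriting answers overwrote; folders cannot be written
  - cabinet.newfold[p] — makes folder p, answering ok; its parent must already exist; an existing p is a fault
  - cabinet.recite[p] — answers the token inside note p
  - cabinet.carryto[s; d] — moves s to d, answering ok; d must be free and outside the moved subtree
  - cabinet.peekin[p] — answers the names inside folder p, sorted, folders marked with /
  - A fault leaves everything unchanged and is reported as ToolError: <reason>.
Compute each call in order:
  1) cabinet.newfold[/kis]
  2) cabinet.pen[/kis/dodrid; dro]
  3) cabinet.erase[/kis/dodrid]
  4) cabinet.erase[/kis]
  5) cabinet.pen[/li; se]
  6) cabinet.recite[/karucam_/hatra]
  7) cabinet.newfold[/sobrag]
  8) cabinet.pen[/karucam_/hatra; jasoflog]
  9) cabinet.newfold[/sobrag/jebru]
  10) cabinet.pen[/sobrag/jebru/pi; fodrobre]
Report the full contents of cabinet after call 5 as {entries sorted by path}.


! 1. cabinet.newfold(/kis) -> ok
! 2. cabinet.pen(/kis/dodrid, dro) -> created
! 3. cabinet.erase(/kis/dodrid) -> ok
! 4. cabinet.erase(/kis) -> ok
! 5. cabinet.pen(/li, se) -> created
! 6. cabinet.recite(/karucam_/hatra) -> sizu
! 7. cabinet.newfold(/sobrag) -> ok
! 8. cabinet.pen(/karucam_/hatra, jasoflog) -> overwrote
! 9. cabinet.newfold(/sobrag/jebru) -> ok
! 10. cabinet.pen(/sobrag/jebru/pi, fodrobre) -> created

Answer: {karucam_/, karucam_/bradrend/, karucam_/hatra=sizu, li=se}


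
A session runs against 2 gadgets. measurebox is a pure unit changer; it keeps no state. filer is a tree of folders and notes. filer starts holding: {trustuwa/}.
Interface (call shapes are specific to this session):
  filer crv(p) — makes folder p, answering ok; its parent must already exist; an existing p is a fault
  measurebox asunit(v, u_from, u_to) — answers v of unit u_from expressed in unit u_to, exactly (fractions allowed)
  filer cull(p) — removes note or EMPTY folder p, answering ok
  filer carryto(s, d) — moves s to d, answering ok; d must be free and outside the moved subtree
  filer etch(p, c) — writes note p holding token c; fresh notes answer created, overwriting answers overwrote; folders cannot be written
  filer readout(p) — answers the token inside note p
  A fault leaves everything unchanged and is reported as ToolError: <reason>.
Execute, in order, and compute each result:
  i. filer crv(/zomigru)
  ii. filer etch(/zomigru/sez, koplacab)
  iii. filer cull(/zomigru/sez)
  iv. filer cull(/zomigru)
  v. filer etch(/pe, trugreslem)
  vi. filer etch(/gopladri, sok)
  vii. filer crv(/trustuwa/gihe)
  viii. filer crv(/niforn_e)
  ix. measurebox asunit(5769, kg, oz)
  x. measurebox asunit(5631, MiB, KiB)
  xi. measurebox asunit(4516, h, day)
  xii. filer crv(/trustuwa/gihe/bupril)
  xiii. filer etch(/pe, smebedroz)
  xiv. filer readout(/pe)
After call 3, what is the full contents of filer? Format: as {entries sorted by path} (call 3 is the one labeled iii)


I run filer crv(p: /zomigru), and see ok.
Invoking filer etch(p: /zomigru/sez, c: koplacab), yielding created.
I run filer cull(p: /zomigru/sez), and observe ok.
I run filer cull(p: /zomigru), which returns ok.
I use filer etch(p: /pe, c: trugreslem), — result: created.
Then filer etch(p: /gopladri, c: sok), and get created.
I run filer crv(p: /trustuwa/gihe), and see ok.
I invoke filer crv(p: /niforn_e), and see ok.
Invoking measurebox asunit(v: 5769, u_from: kg, u_to: oz), giving 9230400000000/45359237.
I call measurebox asunit(v: 5631, u_from: MiB, u_to: KiB), and observe 5766144.
Then measurebox asunit(v: 4516, u_from: h, u_to: day), yielding 1129/6.
Then filer crv(p: /trustuwa/gihe/bupril), → ok.
I invoke filer etch(p: /pe, c: smebedroz), giving overwrote.
I invoke filer readout(p: /pe), and see smebedroz.

Answer: {trustuwa/, zomigru/}


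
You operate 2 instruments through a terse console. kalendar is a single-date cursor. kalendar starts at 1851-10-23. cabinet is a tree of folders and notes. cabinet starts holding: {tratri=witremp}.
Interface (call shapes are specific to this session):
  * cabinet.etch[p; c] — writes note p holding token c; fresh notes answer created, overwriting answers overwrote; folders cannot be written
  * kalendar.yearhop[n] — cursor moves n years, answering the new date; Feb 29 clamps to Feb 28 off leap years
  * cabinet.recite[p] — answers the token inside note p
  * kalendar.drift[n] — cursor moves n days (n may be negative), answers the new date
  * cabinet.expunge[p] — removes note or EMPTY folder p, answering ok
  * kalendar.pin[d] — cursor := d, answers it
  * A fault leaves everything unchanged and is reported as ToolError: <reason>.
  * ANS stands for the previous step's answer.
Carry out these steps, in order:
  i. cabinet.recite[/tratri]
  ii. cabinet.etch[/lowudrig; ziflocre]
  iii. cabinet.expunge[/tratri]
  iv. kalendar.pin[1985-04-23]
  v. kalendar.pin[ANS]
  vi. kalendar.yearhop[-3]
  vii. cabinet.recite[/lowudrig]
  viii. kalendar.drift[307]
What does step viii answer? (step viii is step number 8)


Answer: 1983-02-24

Derivation:
$ cabinet.recite p→/tratri
= witremp
$ cabinet.etch p→/lowudrig c→ziflocre
= created
$ cabinet.expunge p→/tratri
= ok
$ kalendar.pin d→1985-04-23
= 1985-04-23
$ kalendar.pin d→ANS
= 1985-04-23
$ kalendar.yearhop n→-3
= 1982-04-23
$ cabinet.recite p→/lowudrig
= ziflocre
$ kalendar.drift n→307
= 1983-02-24


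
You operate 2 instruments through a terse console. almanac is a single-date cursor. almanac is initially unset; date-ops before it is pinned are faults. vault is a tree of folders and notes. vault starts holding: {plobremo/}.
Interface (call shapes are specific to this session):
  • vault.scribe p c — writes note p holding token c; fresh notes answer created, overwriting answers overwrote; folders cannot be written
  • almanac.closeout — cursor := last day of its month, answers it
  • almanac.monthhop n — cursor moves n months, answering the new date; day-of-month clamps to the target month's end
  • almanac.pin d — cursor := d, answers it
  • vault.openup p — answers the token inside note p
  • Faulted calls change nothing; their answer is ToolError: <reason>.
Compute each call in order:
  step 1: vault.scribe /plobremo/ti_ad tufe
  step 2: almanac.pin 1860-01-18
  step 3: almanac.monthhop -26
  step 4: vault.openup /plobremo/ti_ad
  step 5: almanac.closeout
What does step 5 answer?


CALL vault.scribe[p→/plobremo/ti_ad; c→tufe]
RET  created
CALL almanac.pin[d→1860-01-18]
RET  1860-01-18
CALL almanac.monthhop[n→-26]
RET  1857-11-18
CALL vault.openup[p→/plobremo/ti_ad]
RET  tufe
CALL almanac.closeout[]
RET  1857-11-30

Answer: 1857-11-30


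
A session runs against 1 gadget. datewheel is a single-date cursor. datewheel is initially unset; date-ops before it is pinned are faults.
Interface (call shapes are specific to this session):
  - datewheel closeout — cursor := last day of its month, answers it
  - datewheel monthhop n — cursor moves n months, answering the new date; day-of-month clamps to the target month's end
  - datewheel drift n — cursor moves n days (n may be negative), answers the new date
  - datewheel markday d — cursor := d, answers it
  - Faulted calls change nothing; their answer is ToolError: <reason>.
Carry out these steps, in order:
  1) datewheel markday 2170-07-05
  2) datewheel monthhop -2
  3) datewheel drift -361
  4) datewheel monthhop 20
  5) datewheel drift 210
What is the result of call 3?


Answer: 2169-05-09

Derivation:
·→ datewheel markday(d→2170-07-05)
·← 2170-07-05
·→ datewheel monthhop(n→-2)
·← 2170-05-05
·→ datewheel drift(n→-361)
·← 2169-05-09
·→ datewheel monthhop(n→20)
·← 2171-01-09
·→ datewheel drift(n→210)
·← 2171-08-07


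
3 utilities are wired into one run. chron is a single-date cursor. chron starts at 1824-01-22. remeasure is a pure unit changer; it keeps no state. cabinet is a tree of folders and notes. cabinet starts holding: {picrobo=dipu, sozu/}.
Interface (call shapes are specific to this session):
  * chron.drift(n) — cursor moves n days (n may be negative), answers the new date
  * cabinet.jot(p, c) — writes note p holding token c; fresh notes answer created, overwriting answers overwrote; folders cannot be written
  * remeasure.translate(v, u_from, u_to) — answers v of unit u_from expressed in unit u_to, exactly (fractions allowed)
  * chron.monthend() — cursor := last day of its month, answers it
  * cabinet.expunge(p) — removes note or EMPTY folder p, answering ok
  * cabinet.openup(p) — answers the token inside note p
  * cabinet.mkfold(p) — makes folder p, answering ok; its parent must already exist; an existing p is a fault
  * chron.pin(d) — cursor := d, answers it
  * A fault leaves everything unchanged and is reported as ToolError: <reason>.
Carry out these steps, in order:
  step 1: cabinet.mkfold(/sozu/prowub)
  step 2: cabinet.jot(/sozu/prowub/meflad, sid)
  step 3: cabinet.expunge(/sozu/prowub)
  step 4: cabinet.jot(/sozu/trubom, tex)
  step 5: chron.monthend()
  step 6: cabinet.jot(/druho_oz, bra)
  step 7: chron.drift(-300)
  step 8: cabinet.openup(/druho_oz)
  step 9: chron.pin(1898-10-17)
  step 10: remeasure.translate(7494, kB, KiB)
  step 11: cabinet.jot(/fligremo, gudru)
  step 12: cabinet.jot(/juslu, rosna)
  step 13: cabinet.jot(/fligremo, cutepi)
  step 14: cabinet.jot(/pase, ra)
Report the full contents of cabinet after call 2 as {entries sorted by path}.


Answer: {picrobo=dipu, sozu/, sozu/prowub/, sozu/prowub/meflad=sid}

Derivation:
Now I run cabinet.mkfold on /sozu/prowub, yielding ok.
I call cabinet.jot on /sozu/prowub/meflad, sid, yielding created.
Invoking cabinet.expunge on /sozu/prowub, → ToolError: not empty.
Now I run cabinet.jot on /sozu/trubom, tex, yielding created.
I use chron.monthend(), yielding 1824-01-31.
I call cabinet.jot on /druho_oz, bra, which returns created.
Calling chron.drift on -300, and see 1823-04-06.
I call cabinet.openup on /druho_oz, → bra.
Using chron.pin on 1898-10-17, and get 1898-10-17.
I call remeasure.translate on 7494, kB, KiB, and see 468375/64.
Then cabinet.jot on /fligremo, gudru, which returns created.
Then cabinet.jot on /juslu, rosna, and see created.
I invoke cabinet.jot on /fligremo, cutepi, which returns overwrote.
Using cabinet.jot on /pase, ra, → created.


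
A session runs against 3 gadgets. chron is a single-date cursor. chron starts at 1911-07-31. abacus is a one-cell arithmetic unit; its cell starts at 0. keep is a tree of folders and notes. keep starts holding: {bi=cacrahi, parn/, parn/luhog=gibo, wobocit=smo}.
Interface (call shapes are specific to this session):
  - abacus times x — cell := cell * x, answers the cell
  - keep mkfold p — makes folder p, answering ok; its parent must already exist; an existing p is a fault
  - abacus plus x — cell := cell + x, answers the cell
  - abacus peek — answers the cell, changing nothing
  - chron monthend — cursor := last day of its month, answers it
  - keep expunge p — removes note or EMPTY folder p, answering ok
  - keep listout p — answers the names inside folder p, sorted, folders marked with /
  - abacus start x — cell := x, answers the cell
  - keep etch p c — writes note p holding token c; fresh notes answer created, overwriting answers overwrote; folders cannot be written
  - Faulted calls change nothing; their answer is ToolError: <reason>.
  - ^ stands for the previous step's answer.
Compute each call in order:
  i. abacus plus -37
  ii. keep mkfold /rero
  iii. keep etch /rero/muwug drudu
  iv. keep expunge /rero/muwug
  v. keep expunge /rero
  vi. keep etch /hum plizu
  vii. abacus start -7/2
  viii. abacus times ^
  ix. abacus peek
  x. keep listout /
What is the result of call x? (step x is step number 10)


→ abacus plus(-37)
← -37
→ keep mkfold(/rero)
← ok
→ keep etch(/rero/muwug, drudu)
← created
→ keep expunge(/rero/muwug)
← ok
→ keep expunge(/rero)
← ok
→ keep etch(/hum, plizu)
← created
→ abacus start(-7/2)
← -7/2
→ abacus times(^)
← 49/4
→ abacus peek()
← 49/4
→ keep listout(/)
← [bi, hum, parn/, wobocit]

Answer: [bi, hum, parn/, wobocit]


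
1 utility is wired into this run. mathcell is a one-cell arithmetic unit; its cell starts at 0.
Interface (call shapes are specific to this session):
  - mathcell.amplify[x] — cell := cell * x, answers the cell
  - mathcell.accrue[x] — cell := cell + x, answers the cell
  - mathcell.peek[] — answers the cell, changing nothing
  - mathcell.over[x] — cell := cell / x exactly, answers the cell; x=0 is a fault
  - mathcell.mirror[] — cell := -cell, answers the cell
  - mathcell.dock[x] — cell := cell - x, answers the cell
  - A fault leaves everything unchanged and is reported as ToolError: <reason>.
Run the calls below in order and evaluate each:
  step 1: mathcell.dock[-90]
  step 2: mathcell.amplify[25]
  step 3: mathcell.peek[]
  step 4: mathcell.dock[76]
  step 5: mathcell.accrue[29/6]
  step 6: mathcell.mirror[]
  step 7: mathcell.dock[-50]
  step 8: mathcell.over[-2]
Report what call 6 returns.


I call dock with -90: 90.
I invoke amplify with 25, and observe 2250.
Calling peek, giving 2250.
I try dock with 76, giving 2174.
I try accrue with 29/6: 13073/6.
Calling mirror(), and observe -13073/6.
I use dock with -50, and observe -12773/6.
Next I call over with -2, which returns 12773/12.

Answer: -13073/6


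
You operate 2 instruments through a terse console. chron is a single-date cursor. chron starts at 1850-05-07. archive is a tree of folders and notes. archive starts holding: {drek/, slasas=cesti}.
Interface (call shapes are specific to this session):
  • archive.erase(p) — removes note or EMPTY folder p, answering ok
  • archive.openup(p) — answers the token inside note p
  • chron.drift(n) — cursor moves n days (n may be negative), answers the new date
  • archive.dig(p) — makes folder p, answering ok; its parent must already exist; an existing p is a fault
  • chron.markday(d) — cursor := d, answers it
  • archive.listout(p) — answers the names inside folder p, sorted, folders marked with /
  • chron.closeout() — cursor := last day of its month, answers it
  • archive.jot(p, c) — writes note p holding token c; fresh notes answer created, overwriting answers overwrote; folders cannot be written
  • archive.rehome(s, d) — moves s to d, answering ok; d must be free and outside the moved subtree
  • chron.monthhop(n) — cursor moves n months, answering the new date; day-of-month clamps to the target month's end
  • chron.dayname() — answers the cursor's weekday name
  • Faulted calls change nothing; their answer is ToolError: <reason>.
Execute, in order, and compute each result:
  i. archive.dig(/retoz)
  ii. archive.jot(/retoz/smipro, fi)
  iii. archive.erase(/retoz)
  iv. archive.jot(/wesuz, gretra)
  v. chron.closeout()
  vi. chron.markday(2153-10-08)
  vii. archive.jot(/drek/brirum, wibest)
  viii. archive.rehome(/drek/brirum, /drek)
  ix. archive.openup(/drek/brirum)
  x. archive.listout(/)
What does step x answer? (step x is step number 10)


Answer: [drek/, retoz/, slasas, wesuz]

Derivation:
==> archive.dig(p→/retoz)
<== ok
==> archive.jot(p→/retoz/smipro, c→fi)
<== created
==> archive.erase(p→/retoz)
<== ToolError: not empty
==> archive.jot(p→/wesuz, c→gretra)
<== created
==> chron.closeout()
<== 1850-05-31
==> chron.markday(d→2153-10-08)
<== 2153-10-08
==> archive.jot(p→/drek/brirum, c→wibest)
<== created
==> archive.rehome(s→/drek/brirum, d→/drek)
<== ToolError: exists
==> archive.openup(p→/drek/brirum)
<== wibest
==> archive.listout(p→/)
<== [drek/, retoz/, slasas, wesuz]


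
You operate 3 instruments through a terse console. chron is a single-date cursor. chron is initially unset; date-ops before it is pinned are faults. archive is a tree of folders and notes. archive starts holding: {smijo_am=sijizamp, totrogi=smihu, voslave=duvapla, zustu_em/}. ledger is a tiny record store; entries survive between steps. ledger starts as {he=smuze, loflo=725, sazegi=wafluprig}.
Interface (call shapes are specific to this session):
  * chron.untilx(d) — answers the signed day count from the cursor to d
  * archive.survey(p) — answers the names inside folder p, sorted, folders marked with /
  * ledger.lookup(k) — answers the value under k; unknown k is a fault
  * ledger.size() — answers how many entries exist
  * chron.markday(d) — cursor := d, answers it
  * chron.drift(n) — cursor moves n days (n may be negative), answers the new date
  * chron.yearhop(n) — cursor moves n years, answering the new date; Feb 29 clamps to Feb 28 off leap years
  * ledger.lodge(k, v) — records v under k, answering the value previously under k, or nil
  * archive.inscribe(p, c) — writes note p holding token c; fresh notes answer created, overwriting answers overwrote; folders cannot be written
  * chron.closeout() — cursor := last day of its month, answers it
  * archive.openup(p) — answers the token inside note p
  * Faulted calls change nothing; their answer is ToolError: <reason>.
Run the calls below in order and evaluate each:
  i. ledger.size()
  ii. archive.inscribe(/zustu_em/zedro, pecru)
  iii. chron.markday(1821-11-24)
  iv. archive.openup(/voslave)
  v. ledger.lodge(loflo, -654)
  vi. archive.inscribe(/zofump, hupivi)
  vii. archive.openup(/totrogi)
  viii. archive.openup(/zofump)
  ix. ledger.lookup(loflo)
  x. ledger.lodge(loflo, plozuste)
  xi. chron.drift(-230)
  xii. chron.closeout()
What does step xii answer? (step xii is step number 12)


Answer: 1821-04-30

Derivation:
Act: size[]
Obs: 3
Act: inscribe[p=/zustu_em/zedro; c=pecru]
Obs: created
Act: markday[d=1821-11-24]
Obs: 1821-11-24
Act: openup[p=/voslave]
Obs: duvapla
Act: lodge[k=loflo; v=-654]
Obs: 725
Act: inscribe[p=/zofump; c=hupivi]
Obs: created
Act: openup[p=/totrogi]
Obs: smihu
Act: openup[p=/zofump]
Obs: hupivi
Act: lookup[k=loflo]
Obs: -654
Act: lodge[k=loflo; v=plozuste]
Obs: -654
Act: drift[n=-230]
Obs: 1821-04-08
Act: closeout[]
Obs: 1821-04-30


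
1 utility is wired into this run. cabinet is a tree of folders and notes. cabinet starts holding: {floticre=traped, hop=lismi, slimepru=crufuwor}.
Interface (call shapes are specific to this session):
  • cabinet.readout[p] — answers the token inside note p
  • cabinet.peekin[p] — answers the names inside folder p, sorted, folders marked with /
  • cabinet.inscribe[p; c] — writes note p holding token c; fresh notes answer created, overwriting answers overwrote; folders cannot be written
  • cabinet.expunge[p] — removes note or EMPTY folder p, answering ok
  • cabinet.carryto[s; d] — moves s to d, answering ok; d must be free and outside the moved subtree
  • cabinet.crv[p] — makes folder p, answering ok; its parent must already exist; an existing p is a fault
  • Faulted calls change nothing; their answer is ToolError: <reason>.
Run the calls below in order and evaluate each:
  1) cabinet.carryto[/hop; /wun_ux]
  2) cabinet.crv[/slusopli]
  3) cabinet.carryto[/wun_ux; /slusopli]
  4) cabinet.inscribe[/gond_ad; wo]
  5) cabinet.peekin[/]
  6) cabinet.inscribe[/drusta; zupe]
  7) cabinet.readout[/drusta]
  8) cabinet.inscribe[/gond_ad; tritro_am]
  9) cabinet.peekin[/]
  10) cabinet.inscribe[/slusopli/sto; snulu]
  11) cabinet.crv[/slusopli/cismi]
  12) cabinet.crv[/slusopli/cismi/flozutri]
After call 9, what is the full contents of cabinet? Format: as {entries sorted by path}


;; 1. cabinet.carryto(s=/hop, d=/wun_ux) => ok
;; 2. cabinet.crv(p=/slusopli) => ok
;; 3. cabinet.carryto(s=/wun_ux, d=/slusopli) => ToolError: exists
;; 4. cabinet.inscribe(p=/gond_ad, c=wo) => created
;; 5. cabinet.peekin(p=/) => [floticre, gond_ad, slimepru, slusopli/, wun_ux]
;; 6. cabinet.inscribe(p=/drusta, c=zupe) => created
;; 7. cabinet.readout(p=/drusta) => zupe
;; 8. cabinet.inscribe(p=/gond_ad, c=tritro_am) => overwrote
;; 9. cabinet.peekin(p=/) => [drusta, floticre, gond_ad, slimepru, slusopli/, wun_ux]
;; 10. cabinet.inscribe(p=/slusopli/sto, c=snulu) => created
;; 11. cabinet.crv(p=/slusopli/cismi) => ok
;; 12. cabinet.crv(p=/slusopli/cismi/flozutri) => ok

Answer: {drusta=zupe, floticre=traped, gond_ad=tritro_am, slimepru=crufuwor, slusopli/, wun_ux=lismi}


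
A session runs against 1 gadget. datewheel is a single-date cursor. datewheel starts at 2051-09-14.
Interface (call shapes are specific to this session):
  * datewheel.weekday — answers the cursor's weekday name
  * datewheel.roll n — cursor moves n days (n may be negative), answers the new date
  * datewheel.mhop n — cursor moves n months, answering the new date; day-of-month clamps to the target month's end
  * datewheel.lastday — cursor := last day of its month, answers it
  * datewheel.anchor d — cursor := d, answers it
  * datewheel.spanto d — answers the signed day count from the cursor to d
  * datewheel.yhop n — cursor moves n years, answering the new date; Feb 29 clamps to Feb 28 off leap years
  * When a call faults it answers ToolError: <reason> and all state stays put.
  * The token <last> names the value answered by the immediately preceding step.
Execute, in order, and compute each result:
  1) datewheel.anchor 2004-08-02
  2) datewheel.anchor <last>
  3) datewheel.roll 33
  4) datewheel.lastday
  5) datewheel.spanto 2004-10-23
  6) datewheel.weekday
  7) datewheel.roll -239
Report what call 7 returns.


;; 1. anchor(d: 2004-08-02) => 2004-08-02
;; 2. anchor(d: <last>) => 2004-08-02
;; 3. roll(n: 33) => 2004-09-04
;; 4. lastday() => 2004-09-30
;; 5. spanto(d: 2004-10-23) => 23
;; 6. weekday() => Thursday
;; 7. roll(n: -239) => 2004-02-04

Answer: 2004-02-04


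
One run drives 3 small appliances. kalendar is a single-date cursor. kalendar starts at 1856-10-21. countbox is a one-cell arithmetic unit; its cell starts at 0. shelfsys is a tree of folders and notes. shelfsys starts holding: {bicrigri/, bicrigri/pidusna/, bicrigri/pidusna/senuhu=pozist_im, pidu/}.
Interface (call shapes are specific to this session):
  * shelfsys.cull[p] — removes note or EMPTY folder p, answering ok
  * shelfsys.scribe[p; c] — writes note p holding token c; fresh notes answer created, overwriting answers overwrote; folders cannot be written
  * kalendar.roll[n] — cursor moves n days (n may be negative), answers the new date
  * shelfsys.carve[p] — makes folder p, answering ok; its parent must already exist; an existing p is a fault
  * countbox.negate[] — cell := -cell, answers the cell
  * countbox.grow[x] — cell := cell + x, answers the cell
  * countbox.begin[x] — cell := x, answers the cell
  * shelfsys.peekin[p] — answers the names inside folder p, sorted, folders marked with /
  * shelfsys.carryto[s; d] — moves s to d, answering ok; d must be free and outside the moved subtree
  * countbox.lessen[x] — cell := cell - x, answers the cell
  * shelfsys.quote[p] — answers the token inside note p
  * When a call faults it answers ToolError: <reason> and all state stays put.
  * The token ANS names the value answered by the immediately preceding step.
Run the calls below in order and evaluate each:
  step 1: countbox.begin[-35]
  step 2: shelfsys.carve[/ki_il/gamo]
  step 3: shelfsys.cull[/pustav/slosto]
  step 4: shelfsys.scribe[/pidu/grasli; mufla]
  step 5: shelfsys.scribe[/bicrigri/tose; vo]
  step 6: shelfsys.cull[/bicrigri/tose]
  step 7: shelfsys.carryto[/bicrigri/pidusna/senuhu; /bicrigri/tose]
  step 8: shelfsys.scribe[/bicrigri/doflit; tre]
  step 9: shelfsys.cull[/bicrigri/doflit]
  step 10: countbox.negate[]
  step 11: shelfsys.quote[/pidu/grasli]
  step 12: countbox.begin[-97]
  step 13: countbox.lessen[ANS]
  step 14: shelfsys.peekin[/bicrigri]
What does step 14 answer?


$ begin x='-35'
:: -35
$ carve p='/ki_il/gamo'
:: ToolError: no parent
$ cull p='/pustav/slosto'
:: ToolError: not found
$ scribe p='/pidu/grasli' c='mufla'
:: created
$ scribe p='/bicrigri/tose' c='vo'
:: created
$ cull p='/bicrigri/tose'
:: ok
$ carryto s='/bicrigri/pidusna/senuhu' d='/bicrigri/tose'
:: ok
$ scribe p='/bicrigri/doflit' c='tre'
:: created
$ cull p='/bicrigri/doflit'
:: ok
$ negate
:: 35
$ quote p='/pidu/grasli'
:: mufla
$ begin x='-97'
:: -97
$ lessen x='ANS'
:: 0
$ peekin p='/bicrigri'
:: [pidusna/, tose]

Answer: [pidusna/, tose]


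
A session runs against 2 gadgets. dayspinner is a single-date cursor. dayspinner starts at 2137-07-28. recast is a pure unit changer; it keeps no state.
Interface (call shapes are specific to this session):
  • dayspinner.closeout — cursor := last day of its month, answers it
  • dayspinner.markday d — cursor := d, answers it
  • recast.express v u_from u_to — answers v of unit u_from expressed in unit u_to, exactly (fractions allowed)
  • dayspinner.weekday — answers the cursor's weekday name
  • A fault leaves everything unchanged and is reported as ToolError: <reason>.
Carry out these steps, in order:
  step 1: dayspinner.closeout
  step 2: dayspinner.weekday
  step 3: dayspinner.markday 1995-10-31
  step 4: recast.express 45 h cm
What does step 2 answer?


Answer: Wednesday

Derivation:
Then dayspinner.closeout, and get 2137-07-31.
I run dayspinner.weekday, and see Wednesday.
Calling dayspinner.markday with d='1995-10-31', and see 1995-10-31.
Now I run recast.express with v='45', u_from='h', u_to='cm', and observe ToolError: incompatible units.


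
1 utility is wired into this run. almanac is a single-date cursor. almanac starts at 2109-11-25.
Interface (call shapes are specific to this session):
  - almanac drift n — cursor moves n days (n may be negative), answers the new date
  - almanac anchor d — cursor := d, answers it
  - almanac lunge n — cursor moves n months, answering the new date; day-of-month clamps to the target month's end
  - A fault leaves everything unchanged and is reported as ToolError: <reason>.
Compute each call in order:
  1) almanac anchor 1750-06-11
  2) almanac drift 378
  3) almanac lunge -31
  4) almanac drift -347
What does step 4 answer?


[in] almanac anchor d=1750-06-11
  1750-06-11
[in] almanac drift n=378
  1751-06-24
[in] almanac lunge n=-31
  1748-11-24
[in] almanac drift n=-347
  1747-12-13

Answer: 1747-12-13


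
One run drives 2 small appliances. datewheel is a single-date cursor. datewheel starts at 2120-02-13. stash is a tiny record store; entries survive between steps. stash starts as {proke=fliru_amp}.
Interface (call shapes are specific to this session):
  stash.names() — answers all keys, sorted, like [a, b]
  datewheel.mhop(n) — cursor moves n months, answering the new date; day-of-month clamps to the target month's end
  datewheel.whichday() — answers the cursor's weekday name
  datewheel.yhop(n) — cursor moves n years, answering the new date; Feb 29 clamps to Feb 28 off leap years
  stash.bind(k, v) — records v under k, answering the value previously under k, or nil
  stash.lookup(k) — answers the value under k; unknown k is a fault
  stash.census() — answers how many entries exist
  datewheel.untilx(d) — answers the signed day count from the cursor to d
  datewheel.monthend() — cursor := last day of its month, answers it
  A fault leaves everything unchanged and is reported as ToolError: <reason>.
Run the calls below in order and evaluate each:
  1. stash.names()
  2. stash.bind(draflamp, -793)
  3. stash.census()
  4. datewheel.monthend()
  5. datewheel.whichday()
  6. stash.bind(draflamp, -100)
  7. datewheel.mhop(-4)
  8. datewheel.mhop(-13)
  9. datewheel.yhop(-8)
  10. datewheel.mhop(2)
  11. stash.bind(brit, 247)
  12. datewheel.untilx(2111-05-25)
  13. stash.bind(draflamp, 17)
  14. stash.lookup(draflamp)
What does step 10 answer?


→ stash.names()
← [proke]
→ stash.bind(k=draflamp, v=-793)
← nil
→ stash.census()
← 2
→ datewheel.monthend()
← 2120-02-29
→ datewheel.whichday()
← Thursday
→ stash.bind(k=draflamp, v=-100)
← -793
→ datewheel.mhop(n=-4)
← 2119-10-29
→ datewheel.mhop(n=-13)
← 2118-09-29
→ datewheel.yhop(n=-8)
← 2110-09-29
→ datewheel.mhop(n=2)
← 2110-11-29
→ stash.bind(k=brit, v=247)
← nil
→ datewheel.untilx(d=2111-05-25)
← 177
→ stash.bind(k=draflamp, v=17)
← -100
→ stash.lookup(k=draflamp)
← 17

Answer: 2110-11-29


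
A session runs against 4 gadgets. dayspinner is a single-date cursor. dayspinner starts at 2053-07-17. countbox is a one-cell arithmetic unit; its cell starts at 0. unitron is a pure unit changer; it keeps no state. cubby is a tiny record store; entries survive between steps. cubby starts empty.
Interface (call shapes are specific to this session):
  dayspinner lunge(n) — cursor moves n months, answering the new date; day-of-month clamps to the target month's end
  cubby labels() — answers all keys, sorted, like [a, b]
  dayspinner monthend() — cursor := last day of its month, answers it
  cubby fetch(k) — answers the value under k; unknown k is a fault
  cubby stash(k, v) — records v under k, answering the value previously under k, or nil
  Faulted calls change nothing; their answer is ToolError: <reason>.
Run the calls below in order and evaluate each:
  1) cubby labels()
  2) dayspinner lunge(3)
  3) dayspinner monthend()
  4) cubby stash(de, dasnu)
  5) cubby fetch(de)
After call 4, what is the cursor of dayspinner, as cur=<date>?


Step: cubby labels[]
Result: []
Step: dayspinner lunge[3]
Result: 2053-10-17
Step: dayspinner monthend[]
Result: 2053-10-31
Step: cubby stash[de; dasnu]
Result: nil
Step: cubby fetch[de]
Result: dasnu

Answer: cur=2053-10-31


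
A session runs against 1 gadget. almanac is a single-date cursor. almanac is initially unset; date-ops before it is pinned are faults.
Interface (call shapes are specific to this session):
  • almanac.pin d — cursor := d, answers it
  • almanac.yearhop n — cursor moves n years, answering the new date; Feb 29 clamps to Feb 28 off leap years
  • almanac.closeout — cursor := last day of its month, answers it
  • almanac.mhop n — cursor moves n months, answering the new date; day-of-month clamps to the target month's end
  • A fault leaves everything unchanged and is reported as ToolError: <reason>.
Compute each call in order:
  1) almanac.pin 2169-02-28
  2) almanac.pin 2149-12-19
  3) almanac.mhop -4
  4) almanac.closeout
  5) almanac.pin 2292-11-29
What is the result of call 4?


Answer: 2149-08-31

Derivation:
→ almanac.pin(d='2169-02-28')
← 2169-02-28
→ almanac.pin(d='2149-12-19')
← 2149-12-19
→ almanac.mhop(n='-4')
← 2149-08-19
→ almanac.closeout()
← 2149-08-31
→ almanac.pin(d='2292-11-29')
← 2292-11-29


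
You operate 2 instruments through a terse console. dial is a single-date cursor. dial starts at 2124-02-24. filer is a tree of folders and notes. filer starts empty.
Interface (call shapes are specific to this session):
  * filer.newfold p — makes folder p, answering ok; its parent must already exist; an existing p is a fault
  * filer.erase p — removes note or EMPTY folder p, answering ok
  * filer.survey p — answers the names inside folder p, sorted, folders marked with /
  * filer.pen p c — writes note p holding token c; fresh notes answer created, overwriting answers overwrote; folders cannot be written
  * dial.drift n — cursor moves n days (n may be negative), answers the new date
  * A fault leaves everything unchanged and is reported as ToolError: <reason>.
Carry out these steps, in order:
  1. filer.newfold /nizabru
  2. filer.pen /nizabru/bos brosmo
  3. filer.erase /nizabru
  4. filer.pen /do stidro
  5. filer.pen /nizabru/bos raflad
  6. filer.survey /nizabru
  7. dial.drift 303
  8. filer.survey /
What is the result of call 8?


Answer: [do, nizabru/]

Derivation:
Do: filer.newfold[p→/nizabru]
See: ok
Do: filer.pen[p→/nizabru/bos; c→brosmo]
See: created
Do: filer.erase[p→/nizabru]
See: ToolError: not empty
Do: filer.pen[p→/do; c→stidro]
See: created
Do: filer.pen[p→/nizabru/bos; c→raflad]
See: overwrote
Do: filer.survey[p→/nizabru]
See: [bos]
Do: dial.drift[n→303]
See: 2124-12-23
Do: filer.survey[p→/]
See: [do, nizabru/]


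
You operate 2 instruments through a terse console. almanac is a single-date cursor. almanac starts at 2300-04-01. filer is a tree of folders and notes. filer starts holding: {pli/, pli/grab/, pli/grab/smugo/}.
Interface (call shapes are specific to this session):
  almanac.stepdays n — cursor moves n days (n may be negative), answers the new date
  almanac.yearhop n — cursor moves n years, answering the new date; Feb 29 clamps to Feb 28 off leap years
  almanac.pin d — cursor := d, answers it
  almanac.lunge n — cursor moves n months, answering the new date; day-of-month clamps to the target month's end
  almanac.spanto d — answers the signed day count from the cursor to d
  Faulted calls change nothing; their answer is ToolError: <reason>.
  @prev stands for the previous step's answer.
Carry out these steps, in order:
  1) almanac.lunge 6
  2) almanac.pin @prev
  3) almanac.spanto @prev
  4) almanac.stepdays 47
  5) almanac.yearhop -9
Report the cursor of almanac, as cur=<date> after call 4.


Answer: cur=2300-11-17

Derivation:
# almanac.lunge(n: 6) => 2300-10-01
# almanac.pin(d: @prev) => 2300-10-01
# almanac.spanto(d: @prev) => 0
# almanac.stepdays(n: 47) => 2300-11-17
# almanac.yearhop(n: -9) => 2291-11-17


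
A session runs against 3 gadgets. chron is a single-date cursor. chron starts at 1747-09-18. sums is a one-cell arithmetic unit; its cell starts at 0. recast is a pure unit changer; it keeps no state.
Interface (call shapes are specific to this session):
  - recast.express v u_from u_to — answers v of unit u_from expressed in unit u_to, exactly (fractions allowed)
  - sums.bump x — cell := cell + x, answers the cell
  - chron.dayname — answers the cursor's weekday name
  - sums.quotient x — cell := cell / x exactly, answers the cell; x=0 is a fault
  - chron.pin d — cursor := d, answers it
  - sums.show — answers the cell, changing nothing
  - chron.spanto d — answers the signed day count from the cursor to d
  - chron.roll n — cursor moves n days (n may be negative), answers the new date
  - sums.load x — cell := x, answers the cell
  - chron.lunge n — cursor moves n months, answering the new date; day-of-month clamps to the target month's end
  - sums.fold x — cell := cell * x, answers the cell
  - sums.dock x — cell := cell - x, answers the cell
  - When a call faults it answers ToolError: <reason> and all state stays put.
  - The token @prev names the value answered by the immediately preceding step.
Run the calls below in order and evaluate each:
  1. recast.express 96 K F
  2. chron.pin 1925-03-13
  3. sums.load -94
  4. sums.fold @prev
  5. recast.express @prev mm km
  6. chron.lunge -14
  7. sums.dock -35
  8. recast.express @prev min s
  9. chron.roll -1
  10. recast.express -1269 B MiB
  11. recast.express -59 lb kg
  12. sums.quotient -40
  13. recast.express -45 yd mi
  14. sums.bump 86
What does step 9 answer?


Answer: 1924-01-12

Derivation:
Then recast.express passing v: 96, u_from: K, u_to: F, and see -28687/100.
I invoke chron.pin passing d: 1925-03-13, giving 1925-03-13.
I run sums.load passing x: -94, giving -94.
I run sums.fold passing x: @prev, giving 8836.
I invoke recast.express passing v: @prev, u_from: mm, u_to: km, and observe 2209/250000.
Calling chron.lunge passing n: -14, giving 1924-01-13.
Next I call sums.dock passing x: -35, and get 8871.
Then recast.express passing v: @prev, u_from: min, u_to: s, → 532260.
Calling chron.roll passing n: -1, giving 1924-01-12.
Using recast.express passing v: -1269, u_from: B, u_to: MiB, and observe -1269/1048576.
I invoke recast.express passing v: -59, u_from: lb, u_to: kg, giving -2676194983/100000000.
Invoking sums.quotient passing x: -40: -8871/40.
I try recast.express passing v: -45, u_from: yd, u_to: mi, yielding -9/352.
I call sums.bump passing x: 86, and see -5431/40.


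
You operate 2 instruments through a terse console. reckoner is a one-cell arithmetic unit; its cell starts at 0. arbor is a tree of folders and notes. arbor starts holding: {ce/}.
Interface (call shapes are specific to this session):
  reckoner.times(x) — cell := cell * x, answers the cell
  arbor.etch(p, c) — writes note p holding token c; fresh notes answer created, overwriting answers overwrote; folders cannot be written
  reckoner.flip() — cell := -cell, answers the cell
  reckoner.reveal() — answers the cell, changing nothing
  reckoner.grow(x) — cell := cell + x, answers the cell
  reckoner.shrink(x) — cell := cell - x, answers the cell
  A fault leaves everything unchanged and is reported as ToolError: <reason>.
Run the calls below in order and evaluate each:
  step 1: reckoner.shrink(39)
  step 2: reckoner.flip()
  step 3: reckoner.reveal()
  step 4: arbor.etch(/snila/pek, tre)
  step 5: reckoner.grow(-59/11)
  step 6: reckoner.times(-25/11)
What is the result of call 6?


==> shrink(x→39)
<== -39
==> flip()
<== 39
==> reveal()
<== 39
==> etch(p→/snila/pek, c→tre)
<== ToolError: no parent
==> grow(x→-59/11)
<== 370/11
==> times(x→-25/11)
<== -9250/121

Answer: -9250/121


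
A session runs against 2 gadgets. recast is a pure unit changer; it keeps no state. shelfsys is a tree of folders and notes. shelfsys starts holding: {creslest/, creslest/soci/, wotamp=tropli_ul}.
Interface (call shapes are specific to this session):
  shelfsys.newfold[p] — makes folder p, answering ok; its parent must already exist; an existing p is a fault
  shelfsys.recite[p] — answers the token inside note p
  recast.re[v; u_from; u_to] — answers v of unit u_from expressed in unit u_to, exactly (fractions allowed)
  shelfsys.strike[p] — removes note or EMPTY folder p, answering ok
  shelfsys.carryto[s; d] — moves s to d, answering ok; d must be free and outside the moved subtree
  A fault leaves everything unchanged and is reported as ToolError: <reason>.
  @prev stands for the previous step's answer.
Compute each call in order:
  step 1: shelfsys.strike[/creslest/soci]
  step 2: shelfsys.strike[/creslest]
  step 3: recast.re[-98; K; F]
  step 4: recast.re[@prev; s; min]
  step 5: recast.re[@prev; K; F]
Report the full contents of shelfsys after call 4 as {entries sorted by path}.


Answer: {wotamp=tropli_ul}

Derivation:
Act: shelfsys.strike[p→/creslest/soci]
Obs: ok
Act: shelfsys.strike[p→/creslest]
Obs: ok
Act: recast.re[v→-98; u_from→K; u_to→F]
Obs: -63607/100
Act: recast.re[v→@prev; u_from→s; u_to→min]
Obs: -63607/6000
Act: recast.re[v→@prev; u_from→K; u_to→F]
Obs: -4787521/10000


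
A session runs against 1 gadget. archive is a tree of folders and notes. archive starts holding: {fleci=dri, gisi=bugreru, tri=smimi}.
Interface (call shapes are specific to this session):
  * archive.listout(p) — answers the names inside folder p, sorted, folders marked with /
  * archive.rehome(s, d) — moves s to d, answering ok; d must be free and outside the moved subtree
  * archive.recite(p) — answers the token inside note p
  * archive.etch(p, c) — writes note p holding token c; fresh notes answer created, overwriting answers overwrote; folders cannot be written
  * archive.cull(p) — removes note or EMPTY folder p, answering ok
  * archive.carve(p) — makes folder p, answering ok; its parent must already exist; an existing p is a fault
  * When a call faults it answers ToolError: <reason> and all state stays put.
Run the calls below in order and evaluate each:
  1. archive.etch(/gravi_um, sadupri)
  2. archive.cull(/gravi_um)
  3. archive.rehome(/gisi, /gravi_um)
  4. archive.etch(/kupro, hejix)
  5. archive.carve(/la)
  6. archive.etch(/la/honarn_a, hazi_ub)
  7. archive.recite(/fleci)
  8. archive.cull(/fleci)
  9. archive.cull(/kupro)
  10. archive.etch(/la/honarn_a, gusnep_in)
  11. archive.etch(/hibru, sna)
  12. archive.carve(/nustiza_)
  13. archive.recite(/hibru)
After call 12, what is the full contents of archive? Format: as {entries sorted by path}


Answer: {gravi_um=bugreru, hibru=sna, la/, la/honarn_a=gusnep_in, nustiza_/, tri=smimi}

Derivation:
·→ etch(p='/gravi_um', c='sadupri')
·← created
·→ cull(p='/gravi_um')
·← ok
·→ rehome(s='/gisi', d='/gravi_um')
·← ok
·→ etch(p='/kupro', c='hejix')
·← created
·→ carve(p='/la')
·← ok
·→ etch(p='/la/honarn_a', c='hazi_ub')
·← created
·→ recite(p='/fleci')
·← dri
·→ cull(p='/fleci')
·← ok
·→ cull(p='/kupro')
·← ok
·→ etch(p='/la/honarn_a', c='gusnep_in')
·← overwrote
·→ etch(p='/hibru', c='sna')
·← created
·→ carve(p='/nustiza_')
·← ok
·→ recite(p='/hibru')
·← sna
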